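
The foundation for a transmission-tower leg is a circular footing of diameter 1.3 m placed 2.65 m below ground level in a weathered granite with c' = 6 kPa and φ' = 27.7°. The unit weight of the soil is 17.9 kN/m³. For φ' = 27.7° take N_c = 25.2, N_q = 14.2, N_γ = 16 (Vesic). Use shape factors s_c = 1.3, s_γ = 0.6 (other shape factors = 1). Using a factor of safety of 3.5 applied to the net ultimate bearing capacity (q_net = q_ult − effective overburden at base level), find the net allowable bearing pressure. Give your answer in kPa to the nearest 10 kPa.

q = γ·D_f = 17.9 × 2.65 = 47.435 kPa.
c·N_c·s_c = 6 × 25.2 × 1.3 = 196.56 kPa
q·N_q = 47.435 × 14.2 = 673.58 kPa
0.5·γ·B·N_γ·s_γ = 0.5 × 17.9 × 1.3 × 16 × 0.6 = 111.7 kPa
q_ult = 196.56 + 673.58 + 111.7 = 981.83 kPa.
Net ultimate: q_net = 981.83 − 47.435 = 934.4 kPa.
q_all(net) = 934.4 / 3.5 = 266.97 kPa.

q_all(net) ≈ 270 kPa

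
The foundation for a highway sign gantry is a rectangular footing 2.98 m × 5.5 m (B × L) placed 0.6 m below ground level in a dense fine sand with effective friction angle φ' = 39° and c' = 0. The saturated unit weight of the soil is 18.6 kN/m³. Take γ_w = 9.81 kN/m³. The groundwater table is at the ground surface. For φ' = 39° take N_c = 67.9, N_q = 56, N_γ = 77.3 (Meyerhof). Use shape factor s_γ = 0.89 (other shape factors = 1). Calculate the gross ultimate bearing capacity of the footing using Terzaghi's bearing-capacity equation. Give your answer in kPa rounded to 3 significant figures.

q_ult ≈ 1200 kPa

Water table at ground surface, so effective unit weight γ' = 18.6 − 9.81 = 8.79 kN/m³ is used throughout; overburden q = 8.79 × 0.6 = 5.274 kPa; the same γ' applies in the ½γBN_γ term.
Surcharge term q·N_q = 5.274 × 56 = 295.34 kPa; self-weight term 0.5·γ·B·N_γ·s_γ = 0.5 × 8.79 × 2.98 × 77.3 × 0.89 = 901.04 kPa.
q_ult = 295.34 + 901.04 = 1196.4 kPa.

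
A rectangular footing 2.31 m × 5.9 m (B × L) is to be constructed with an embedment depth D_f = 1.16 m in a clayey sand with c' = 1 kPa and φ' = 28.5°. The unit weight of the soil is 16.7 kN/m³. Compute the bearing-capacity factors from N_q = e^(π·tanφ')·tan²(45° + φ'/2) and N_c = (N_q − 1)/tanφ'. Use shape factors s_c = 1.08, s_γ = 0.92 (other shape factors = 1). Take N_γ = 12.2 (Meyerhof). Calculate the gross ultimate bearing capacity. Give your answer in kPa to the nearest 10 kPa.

q_ult ≈ 550 kPa

tan28.5° = 0.543, so N_q = e^(π×0.543)·tan²(59.25°) = 5.505 × 2.825 = 15.55.
N_c = (15.55 − 1)/tan28.5° = 26.81.
Effective surcharge at the founding depth q = γ·D_f = 16.7 × 1.16 = 19.372 kPa.
q_ult = c·N_c·s_c + q·N_q + 0.5·γ·B·N_γ·s_γ
     = 1 × 26.806 × 1.08 + 19.372 × 15.554 + 0.5 × 16.7 × 2.31 × 12.2 × 0.92
     = 28.95 + 301.32 + 216.49 = 546.76 kPa.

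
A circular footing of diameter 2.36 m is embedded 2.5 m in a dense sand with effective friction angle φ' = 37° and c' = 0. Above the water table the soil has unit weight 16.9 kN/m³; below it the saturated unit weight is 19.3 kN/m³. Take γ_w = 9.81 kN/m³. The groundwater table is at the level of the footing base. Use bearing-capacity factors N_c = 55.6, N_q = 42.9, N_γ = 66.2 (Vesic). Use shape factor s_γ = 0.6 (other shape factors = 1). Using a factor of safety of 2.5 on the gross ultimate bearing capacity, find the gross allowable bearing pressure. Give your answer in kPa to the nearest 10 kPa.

q_all ≈ 900 kPa

Overburden at base level: q = 16.9 × 2.5 = 42.25 kPa.
Below the base the soil is submerged, so the ½γBN_γ term uses γ' = 19.3 − 9.81 = 9.49 kN/m³.
Surcharge term q·N_q = 42.25 × 42.9 = 1812.5 kPa; self-weight term 0.5·γ·B·N_γ·s_γ = 0.5 × 9.49 × 2.36 × 66.2 × 0.6 = 444.79 kPa.
q_ult = 1812.5 + 444.79 = 2257.3 kPa.
q_all = 2257.3 / 2.5 = 902.93 kPa.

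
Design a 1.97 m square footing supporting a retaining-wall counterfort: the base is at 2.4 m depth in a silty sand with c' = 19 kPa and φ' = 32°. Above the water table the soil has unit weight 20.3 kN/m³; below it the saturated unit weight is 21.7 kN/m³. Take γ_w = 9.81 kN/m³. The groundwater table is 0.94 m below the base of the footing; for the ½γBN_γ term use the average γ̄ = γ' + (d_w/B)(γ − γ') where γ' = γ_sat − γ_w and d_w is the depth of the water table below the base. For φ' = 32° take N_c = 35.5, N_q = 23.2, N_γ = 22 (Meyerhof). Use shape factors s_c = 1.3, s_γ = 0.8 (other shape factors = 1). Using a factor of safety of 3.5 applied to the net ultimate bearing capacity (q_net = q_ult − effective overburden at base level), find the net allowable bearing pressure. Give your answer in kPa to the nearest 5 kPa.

Overburden at base level: q = 20.3 × 2.4 = 48.72 kPa.
The water table is 0.94 m below the base (< B = 1.97 m), so the ½γBN_γ term uses γ̄ = γ' + (d_w/B)(γ − γ') = 11.89 + (0.94/1.97)(20.3 − 11.89) = 15.903 kN/m³.
Cohesion term c·N_c·s_c = 19 × 35.5 × 1.3 = 876.85 kPa; surcharge term q·N_q = 48.72 × 23.2 = 1130.3 kPa; self-weight term 0.5·γ·B·N_γ·s_γ = 0.5 × 15.903 × 1.97 × 22 × 0.8 = 275.69 kPa.
q_ult = 876.85 + 1130.3 + 275.69 = 2282.8 kPa.
Net ultimate: q_net = 2282.8 − 48.72 = 2234.1 kPa.
q_all(net) = 2234.1 / 3.5 = 638.32 kPa.

q_all(net) ≈ 640 kPa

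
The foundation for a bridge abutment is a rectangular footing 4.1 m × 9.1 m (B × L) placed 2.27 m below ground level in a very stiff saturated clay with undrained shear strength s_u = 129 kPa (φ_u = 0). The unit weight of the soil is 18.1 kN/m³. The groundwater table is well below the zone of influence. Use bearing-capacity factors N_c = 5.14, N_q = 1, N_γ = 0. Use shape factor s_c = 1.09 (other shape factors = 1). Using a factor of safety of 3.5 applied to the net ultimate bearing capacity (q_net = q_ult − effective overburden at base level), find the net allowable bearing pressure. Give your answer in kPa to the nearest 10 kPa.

q_all(net) ≈ 210 kPa

q = γ·D_f = 18.1 × 2.27 = 41.087 kPa.
c·N_c·s_c = 129 × 5.14 × 1.09 = 722.74 kPa
q·N_q = 41.087 × 1 = 41.087 kPa
q_ult = 722.74 + 41.087 = 763.82 kPa.
Net ultimate: q_net = 763.82 − 41.087 = 722.74 kPa.
q_all(net) = 722.74 / 3.5 = 206.5 kPa.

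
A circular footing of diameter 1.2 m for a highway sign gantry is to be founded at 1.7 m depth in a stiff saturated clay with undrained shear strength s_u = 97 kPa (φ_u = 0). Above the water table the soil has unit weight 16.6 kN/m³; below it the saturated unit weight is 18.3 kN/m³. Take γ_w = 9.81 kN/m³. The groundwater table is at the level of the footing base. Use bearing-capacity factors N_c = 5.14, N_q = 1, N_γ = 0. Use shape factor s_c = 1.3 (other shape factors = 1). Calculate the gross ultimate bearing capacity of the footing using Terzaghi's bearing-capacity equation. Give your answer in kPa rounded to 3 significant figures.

q_ult ≈ 676 kPa

q = γ·D_f = 16.6 × 1.7 = 28.22 kPa.
c·N_c·s_c = 97 × 5.14 × 1.3 = 648.15 kPa
q·N_q = 28.22 × 1 = 28.22 kPa
q_ult = 648.15 + 28.22 = 676.37 kPa.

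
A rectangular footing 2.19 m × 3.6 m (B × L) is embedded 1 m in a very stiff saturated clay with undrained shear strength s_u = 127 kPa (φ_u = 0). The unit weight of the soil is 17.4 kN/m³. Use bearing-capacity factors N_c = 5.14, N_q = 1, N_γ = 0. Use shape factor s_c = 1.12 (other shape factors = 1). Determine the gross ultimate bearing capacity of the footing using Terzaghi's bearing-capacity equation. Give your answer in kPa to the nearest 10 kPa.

q = γ·D_f = 17.4 × 1 = 17.4 kPa.
c·N_c·s_c = 127 × 5.14 × 1.12 = 731.11 kPa
q·N_q = 17.4 × 1 = 17.4 kPa
q_ult = 731.11 + 17.4 = 748.51 kPa.

q_ult ≈ 750 kPa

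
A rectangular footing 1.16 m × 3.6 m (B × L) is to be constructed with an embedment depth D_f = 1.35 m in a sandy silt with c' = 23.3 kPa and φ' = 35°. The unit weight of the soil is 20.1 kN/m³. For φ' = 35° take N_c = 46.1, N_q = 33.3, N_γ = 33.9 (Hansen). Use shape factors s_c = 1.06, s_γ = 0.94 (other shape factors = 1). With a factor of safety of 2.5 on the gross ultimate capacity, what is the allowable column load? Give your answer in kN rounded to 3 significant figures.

P_all ≈ 4030 kN

q = γ·D_f = 20.1 × 1.35 = 27.135 kPa.
c·N_c·s_c = 23.3 × 46.1 × 1.06 = 1138.6 kPa
q·N_q = 27.135 × 33.3 = 903.6 kPa
0.5·γ·B·N_γ·s_γ = 0.5 × 20.1 × 1.16 × 33.9 × 0.94 = 371.49 kPa
q_ult = 1138.6 + 903.6 + 371.49 = 2413.7 kPa.
Gross allowable pressure q_all = 2413.7 / 2.5 = 965.47 kPa.
Footing area = 4.176 m², so allowable column load = 965.47 × 4.176 = 4031.8 kN.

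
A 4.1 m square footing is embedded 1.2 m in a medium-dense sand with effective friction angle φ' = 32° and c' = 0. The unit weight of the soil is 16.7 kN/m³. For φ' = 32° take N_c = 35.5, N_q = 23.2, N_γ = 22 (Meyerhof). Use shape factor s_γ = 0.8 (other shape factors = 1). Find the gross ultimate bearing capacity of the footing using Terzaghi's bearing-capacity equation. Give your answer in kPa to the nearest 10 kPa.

q = γ·D_f = 16.7 × 1.2 = 20.04 kPa.
q·N_q = 20.04 × 23.2 = 464.93 kPa
0.5·γ·B·N_γ·s_γ = 0.5 × 16.7 × 4.1 × 22 × 0.8 = 602.54 kPa
q_ult = 464.93 + 602.54 = 1067.5 kPa.

q_ult ≈ 1070 kPa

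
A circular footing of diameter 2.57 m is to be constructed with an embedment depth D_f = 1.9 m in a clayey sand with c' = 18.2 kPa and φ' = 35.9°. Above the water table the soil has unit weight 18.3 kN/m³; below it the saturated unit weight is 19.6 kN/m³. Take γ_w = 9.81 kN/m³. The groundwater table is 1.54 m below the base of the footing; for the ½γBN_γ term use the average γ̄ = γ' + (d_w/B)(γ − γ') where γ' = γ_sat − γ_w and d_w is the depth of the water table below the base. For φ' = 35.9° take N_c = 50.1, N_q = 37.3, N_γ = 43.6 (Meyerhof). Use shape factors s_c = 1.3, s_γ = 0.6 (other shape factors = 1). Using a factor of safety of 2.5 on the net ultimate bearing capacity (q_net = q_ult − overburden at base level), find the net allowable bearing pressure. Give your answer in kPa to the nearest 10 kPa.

q_all(net) ≈ 1180 kPa

Overburden at base level: q = 18.3 × 1.9 = 34.77 kPa.
The water table is 1.54 m below the base (< B = 2.57 m), so the ½γBN_γ term uses γ̄ = γ' + (d_w/B)(γ − γ') = 9.79 + (1.54/2.57)(18.3 − 9.79) = 14.889 kN/m³.
Cohesion term c·N_c·s_c = 18.2 × 50.1 × 1.3 = 1185.4 kPa; surcharge term q·N_q = 34.77 × 37.3 = 1296.9 kPa; self-weight term 0.5·γ·B·N_γ·s_γ = 0.5 × 14.889 × 2.57 × 43.6 × 0.6 = 500.52 kPa.
q_ult = 1185.4 + 1296.9 + 500.52 = 2982.8 kPa.
q_net = 2982.8 − 34.77 = 2948 kPa.
q_all(net) = 2948 / 2.5 = 1179.2 kPa.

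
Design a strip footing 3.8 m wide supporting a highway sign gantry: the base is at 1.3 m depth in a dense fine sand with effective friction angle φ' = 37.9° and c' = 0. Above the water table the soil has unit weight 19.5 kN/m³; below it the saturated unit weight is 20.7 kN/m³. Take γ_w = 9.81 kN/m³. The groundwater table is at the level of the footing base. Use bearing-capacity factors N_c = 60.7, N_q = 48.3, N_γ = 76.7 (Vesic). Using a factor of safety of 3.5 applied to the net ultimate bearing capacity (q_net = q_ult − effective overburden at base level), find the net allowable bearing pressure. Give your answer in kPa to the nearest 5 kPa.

Overburden at base level: q = 19.5 × 1.3 = 25.35 kPa.
Below the base the soil is submerged, so the ½γBN_γ term uses γ' = 20.7 − 9.81 = 10.89 kN/m³.
Surcharge term q·N_q = 25.35 × 48.3 = 1224.4 kPa; self-weight term 0.5·γ·B·N_γ = 0.5 × 10.89 × 3.8 × 76.7 = 1587 kPa.
q_ult = 1224.4 + 1587 = 2811.4 kPa.
Net ultimate: q_net = 2811.4 − 25.35 = 2786.1 kPa.
q_all(net) = 2786.1 / 3.5 = 796.02 kPa.

q_all(net) ≈ 795 kPa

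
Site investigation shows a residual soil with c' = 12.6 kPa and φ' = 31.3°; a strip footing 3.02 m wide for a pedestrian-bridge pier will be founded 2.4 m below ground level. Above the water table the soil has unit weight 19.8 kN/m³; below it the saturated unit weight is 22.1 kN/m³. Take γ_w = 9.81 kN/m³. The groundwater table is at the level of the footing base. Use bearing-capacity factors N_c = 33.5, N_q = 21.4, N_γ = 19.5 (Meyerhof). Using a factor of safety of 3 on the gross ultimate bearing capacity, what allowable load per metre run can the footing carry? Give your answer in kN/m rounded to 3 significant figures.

≈ 1810 kN/m

Effective surcharge at the founding depth q = γ·D_f = 19.8 × 2.4 = 47.52 kPa.
The water table coincides with the base, so in the self-weight term γ → γ' = 12.29 kN/m³.
q_ult = c·N_c + q·N_q + 0.5·γ·B·N_γ
     = 12.6 × 33.5 + 47.52 × 21.4 + 0.5 × 12.29 × 3.02 × 19.5
     = 422.1 + 1016.9 + 361.88 = 1800.9 kPa.
Gross allowable pressure q_all = 1800.9 / 3 = 600.3 kPa.
Allowable wall load = q_all × B = 600.3 × 3.02 = 1812.9 kN per metre run.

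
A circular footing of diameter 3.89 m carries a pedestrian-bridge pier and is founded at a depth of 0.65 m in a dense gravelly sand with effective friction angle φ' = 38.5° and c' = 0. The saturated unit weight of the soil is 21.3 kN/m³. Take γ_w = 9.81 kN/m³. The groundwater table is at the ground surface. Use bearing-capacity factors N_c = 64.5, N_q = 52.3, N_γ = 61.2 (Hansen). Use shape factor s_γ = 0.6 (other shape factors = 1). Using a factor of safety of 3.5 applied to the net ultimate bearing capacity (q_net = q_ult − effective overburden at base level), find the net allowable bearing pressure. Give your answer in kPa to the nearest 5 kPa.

q_all(net) ≈ 345 kPa

γ' = 21.3 − 9.81 = 11.49 kN/m³ (submerged throughout). q = 11.49 × 0.65 = 7.4685 kPa; the same γ' applies in the ½γBN_γ term.
q·N_q = 7.4685 × 52.3 = 390.6 kPa
0.5·γ·B·N_γ·s_γ = 0.5 × 11.49 × 3.89 × 61.2 × 0.6 = 820.62 kPa
q_ult = 390.6 + 820.62 = 1211.2 kPa.
Net ultimate: q_net = 1211.2 − 7.4685 = 1203.8 kPa.
q_all(net) = 1203.8 / 3.5 = 343.93 kPa.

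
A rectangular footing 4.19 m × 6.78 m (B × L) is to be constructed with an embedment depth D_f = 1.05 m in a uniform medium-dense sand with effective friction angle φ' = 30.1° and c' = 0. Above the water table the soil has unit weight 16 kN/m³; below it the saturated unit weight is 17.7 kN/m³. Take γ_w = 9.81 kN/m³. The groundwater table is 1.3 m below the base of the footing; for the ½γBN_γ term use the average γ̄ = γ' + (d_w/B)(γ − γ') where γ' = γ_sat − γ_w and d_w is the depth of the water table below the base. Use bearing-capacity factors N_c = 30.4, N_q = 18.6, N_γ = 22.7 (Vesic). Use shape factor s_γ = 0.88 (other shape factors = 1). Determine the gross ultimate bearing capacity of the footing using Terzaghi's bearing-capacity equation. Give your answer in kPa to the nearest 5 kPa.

Effective surcharge at the founding depth q = γ·D_f = 16 × 1.05 = 16.8 kPa.
With d_w = 1.3 m < B, γ̄ = 7.89 + (1.3/4.19) × (16 − 7.89) = 10.406 kN/m³.
q_ult = q·N_q + 0.5·γ·B·N_γ·s_γ
     = 16.8 × 18.6 + 0.5 × 10.406 × 4.19 × 22.7 × 0.88
     = 312.48 + 435.5 = 747.98 kPa.

q_ult ≈ 750 kPa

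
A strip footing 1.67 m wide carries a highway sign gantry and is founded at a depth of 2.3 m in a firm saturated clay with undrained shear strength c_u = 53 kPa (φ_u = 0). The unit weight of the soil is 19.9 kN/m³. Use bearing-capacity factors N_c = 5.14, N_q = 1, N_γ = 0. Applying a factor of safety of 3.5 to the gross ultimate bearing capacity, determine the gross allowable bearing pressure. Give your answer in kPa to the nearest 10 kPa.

q_all ≈ 90 kPa

Effective surcharge at the founding depth q = γ·D_f = 19.9 × 2.3 = 45.77 kPa.
q_ult = c·N_c + q·N_q
     = 53 × 5.14 + 45.77 × 1
     = 272.42 + 45.77 = 318.19 kPa.
q_all = q_ult / FS = 318.19 / 3.5 = 90.911 kPa.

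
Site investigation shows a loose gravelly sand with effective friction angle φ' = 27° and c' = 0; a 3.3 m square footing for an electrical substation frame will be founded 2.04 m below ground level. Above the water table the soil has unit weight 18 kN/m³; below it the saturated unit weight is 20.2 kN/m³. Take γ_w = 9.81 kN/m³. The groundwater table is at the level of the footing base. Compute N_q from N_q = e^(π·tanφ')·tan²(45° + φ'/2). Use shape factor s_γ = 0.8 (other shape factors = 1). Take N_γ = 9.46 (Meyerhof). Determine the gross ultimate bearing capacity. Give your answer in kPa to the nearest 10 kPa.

q_ult ≈ 610 kPa

tan27° = 0.5095, so N_q = e^(π×0.5095)·tan²(58.5°) = 4.957 × 2.663 = 13.2.
Overburden at base level: q = 18 × 2.04 = 36.72 kPa.
Below the base the soil is submerged, so the ½γBN_γ term uses γ' = 20.2 − 9.81 = 10.39 kN/m³.
Surcharge term q·N_q = 36.72 × 13.199 = 484.67 kPa; self-weight term 0.5·γ·B·N_γ·s_γ = 0.5 × 10.39 × 3.3 × 9.46 × 0.8 = 129.74 kPa.
q_ult = 484.67 + 129.74 = 614.41 kPa.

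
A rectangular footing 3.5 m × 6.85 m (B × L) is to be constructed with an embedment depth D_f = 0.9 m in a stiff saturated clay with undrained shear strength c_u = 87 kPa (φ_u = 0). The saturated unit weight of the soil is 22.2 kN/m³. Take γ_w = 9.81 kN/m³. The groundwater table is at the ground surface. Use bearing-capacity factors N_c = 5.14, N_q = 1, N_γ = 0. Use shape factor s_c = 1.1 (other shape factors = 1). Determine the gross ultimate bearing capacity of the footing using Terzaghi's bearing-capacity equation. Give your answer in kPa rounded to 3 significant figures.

With the water table at the surface the whole profile is submerged: γ' = 22.2 − 9.81 = 12.39 kN/m³, so q = γ'·D_f = 11.151 kPa.
q_ult = c·N_c·s_c + q·N_q
     = 87 × 5.14 × 1.1 + 11.151 × 1
     = 491.9 + 11.151 = 503.05 kPa.

q_ult ≈ 503 kPa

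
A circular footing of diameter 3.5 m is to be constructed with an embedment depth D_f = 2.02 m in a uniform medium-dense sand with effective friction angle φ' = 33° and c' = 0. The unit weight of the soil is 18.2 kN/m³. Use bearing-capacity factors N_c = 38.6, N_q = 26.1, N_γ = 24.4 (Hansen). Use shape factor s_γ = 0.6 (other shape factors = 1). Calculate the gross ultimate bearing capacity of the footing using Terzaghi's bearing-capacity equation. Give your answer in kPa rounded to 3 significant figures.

Overburden at base level: q = 18.2 × 2.02 = 36.764 kPa.
Surcharge term q·N_q = 36.764 × 26.1 = 959.54 kPa; self-weight term 0.5·γ·B·N_γ·s_γ = 0.5 × 18.2 × 3.5 × 24.4 × 0.6 = 466.28 kPa.
q_ult = 959.54 + 466.28 = 1425.8 kPa.

q_ult ≈ 1430 kPa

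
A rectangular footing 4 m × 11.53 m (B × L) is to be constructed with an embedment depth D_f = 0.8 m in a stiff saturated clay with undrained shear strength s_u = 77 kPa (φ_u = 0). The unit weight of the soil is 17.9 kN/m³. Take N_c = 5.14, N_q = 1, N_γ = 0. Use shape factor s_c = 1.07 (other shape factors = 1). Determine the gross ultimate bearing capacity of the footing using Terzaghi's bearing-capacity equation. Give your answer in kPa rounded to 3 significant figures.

q_ult ≈ 438 kPa

Overburden at base level: q = 17.9 × 0.8 = 14.32 kPa.
Cohesion term c·N_c·s_c = 77 × 5.14 × 1.07 = 423.48 kPa; surcharge term q·N_q = 14.32 × 1 = 14.32 kPa.
q_ult = 423.48 + 14.32 = 437.8 kPa.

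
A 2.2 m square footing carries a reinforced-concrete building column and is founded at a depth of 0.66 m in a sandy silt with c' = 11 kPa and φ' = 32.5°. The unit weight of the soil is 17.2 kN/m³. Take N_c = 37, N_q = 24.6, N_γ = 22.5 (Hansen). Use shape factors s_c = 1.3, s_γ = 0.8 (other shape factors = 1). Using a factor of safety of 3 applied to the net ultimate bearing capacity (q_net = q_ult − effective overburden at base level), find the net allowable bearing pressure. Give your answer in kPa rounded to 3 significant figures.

q_all(net) ≈ 379 kPa

Overburden at base level: q = 17.2 × 0.66 = 11.352 kPa.
Cohesion term c·N_c·s_c = 11 × 37 × 1.3 = 529.1 kPa; surcharge term q·N_q = 11.352 × 24.6 = 279.26 kPa; self-weight term 0.5·γ·B·N_γ·s_γ = 0.5 × 17.2 × 2.2 × 22.5 × 0.8 = 340.56 kPa.
q_ult = 529.1 + 279.26 + 340.56 = 1148.9 kPa.
Net ultimate: q_net = 1148.9 − 11.352 = 1137.6 kPa.
q_all(net) = 1137.6 / 3 = 379.19 kPa.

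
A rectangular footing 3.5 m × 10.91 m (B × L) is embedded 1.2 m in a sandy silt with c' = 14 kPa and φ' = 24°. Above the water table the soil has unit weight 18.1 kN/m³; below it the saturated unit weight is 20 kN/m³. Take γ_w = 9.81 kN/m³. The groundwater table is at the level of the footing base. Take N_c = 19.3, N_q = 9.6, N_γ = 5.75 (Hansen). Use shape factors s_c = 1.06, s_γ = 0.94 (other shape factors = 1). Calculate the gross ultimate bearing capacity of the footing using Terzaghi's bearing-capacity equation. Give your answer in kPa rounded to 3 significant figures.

q_ult ≈ 591 kPa

Overburden at base level: q = 18.1 × 1.2 = 21.72 kPa.
Below the base the soil is submerged, so the ½γBN_γ term uses γ' = 20 − 9.81 = 10.19 kN/m³.
Cohesion term c·N_c·s_c = 14 × 19.3 × 1.06 = 286.41 kPa; surcharge term q·N_q = 21.72 × 9.6 = 208.51 kPa; self-weight term 0.5·γ·B·N_γ·s_γ = 0.5 × 10.19 × 3.5 × 5.75 × 0.94 = 96.385 kPa.
q_ult = 286.41 + 208.51 + 96.385 = 591.31 kPa.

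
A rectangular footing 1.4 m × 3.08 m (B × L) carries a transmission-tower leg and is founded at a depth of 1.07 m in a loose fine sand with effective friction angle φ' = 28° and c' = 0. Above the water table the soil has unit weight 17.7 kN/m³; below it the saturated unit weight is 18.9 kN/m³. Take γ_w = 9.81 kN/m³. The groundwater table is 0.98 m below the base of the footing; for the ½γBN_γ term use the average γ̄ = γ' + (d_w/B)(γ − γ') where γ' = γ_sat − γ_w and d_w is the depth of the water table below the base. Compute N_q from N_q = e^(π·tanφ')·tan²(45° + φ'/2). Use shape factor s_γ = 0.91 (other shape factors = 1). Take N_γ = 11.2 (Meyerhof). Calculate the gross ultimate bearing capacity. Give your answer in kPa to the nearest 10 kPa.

tan28° = 0.5317, so N_q = e^(π×0.5317)·tan²(59°) = 5.314 × 2.77 = 14.72.
q = γ·D_f = 17.7 × 1.07 = 18.939 kPa.
γ' = 9.09 kN/m³; averaging over the depth B below the base, γ̄ = γ' + (d_w/B)(γ − γ') = 15.117 kN/m³.
q·N_q = 18.939 × 14.72 = 278.78 kPa
0.5·γ·B·N_γ·s_γ = 0.5 × 15.117 × 1.4 × 11.2 × 0.91 = 107.85 kPa
q_ult = 278.78 + 107.85 = 386.63 kPa.

q_ult ≈ 390 kPa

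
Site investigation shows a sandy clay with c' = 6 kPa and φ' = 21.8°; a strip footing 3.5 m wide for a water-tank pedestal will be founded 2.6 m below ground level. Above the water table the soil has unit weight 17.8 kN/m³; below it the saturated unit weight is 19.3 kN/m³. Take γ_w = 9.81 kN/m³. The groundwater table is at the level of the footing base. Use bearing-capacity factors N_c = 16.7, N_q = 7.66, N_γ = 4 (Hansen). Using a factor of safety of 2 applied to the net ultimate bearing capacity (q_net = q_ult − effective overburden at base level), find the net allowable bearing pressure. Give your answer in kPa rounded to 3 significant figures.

q_all(net) ≈ 237 kPa

q = γ·D_f = 17.8 × 2.6 = 46.28 kPa.
For the ½γBN_γ term take γ' = 19.3 − 9.81 = 9.49 kN/m³ (soil below base is submerged).
c·N_c = 6 × 16.7 = 100.2 kPa
q·N_q = 46.28 × 7.66 = 354.5 kPa
0.5·γ·B·N_γ = 0.5 × 9.49 × 3.5 × 4 = 66.43 kPa
q_ult = 100.2 + 354.5 + 66.43 = 521.13 kPa.
Net ultimate: q_net = 521.13 − 46.28 = 474.85 kPa.
q_all(net) = 474.85 / 2 = 237.43 kPa.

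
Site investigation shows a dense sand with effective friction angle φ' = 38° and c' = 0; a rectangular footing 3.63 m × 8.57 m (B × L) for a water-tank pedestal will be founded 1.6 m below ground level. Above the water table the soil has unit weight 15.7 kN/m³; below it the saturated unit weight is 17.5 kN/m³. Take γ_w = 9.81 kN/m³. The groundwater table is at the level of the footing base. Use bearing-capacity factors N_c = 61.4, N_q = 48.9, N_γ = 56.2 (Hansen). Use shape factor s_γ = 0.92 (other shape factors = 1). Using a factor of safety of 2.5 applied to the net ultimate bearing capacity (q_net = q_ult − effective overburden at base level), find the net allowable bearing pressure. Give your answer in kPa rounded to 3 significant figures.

q = γ·D_f = 15.7 × 1.6 = 25.12 kPa.
For the ½γBN_γ term take γ' = 17.5 − 9.81 = 7.69 kN/m³ (soil below base is submerged).
q·N_q = 25.12 × 48.9 = 1228.4 kPa
0.5·γ·B·N_γ·s_γ = 0.5 × 7.69 × 3.63 × 56.2 × 0.92 = 721.65 kPa
q_ult = 1228.4 + 721.65 = 1950 kPa.
Net ultimate: q_net = 1950 − 25.12 = 1924.9 kPa.
q_all(net) = 1924.9 / 2.5 = 769.96 kPa.

q_all(net) ≈ 770 kPa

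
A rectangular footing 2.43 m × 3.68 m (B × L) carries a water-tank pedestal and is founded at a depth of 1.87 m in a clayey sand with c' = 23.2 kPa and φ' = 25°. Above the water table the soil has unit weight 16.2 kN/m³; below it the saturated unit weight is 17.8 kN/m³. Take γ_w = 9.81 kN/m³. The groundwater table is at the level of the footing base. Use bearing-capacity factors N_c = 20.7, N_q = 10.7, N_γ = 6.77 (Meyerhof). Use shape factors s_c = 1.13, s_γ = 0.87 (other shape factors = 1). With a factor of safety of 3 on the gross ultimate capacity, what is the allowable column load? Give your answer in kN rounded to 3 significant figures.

q = γ·D_f = 16.2 × 1.87 = 30.294 kPa.
For the ½γBN_γ term take γ' = 17.8 − 9.81 = 7.99 kN/m³ (soil below base is submerged).
c·N_c·s_c = 23.2 × 20.7 × 1.13 = 542.67 kPa
q·N_q = 30.294 × 10.7 = 324.15 kPa
0.5·γ·B·N_γ·s_γ = 0.5 × 7.99 × 2.43 × 6.77 × 0.87 = 57.178 kPa
q_ult = 542.67 + 324.15 + 57.178 = 924 kPa.
Gross allowable pressure q_all = 924 / 3 = 308 kPa.
Footing area = 8.9424 m², so allowable column load = 308 × 8.9424 = 2754.2 kN.

P_all ≈ 2750 kN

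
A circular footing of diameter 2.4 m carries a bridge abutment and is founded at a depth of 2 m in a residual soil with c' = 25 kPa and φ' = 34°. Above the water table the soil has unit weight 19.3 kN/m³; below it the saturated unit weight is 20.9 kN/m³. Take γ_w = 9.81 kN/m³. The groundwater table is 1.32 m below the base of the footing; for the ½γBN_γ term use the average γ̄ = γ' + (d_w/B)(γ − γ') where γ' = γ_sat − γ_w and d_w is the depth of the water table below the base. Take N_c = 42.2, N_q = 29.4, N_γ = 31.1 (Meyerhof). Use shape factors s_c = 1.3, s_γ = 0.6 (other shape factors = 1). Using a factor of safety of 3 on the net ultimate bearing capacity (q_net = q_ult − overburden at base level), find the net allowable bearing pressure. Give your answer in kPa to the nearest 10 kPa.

q_all(net) ≈ 940 kPa

q = γ·D_f = 19.3 × 2 = 38.6 kPa.
γ' = 11.09 kN/m³; averaging over the depth B below the base, γ̄ = γ' + (d_w/B)(γ − γ') = 15.605 kN/m³.
c·N_c·s_c = 25 × 42.2 × 1.3 = 1371.5 kPa
q·N_q = 38.6 × 29.4 = 1134.8 kPa
0.5·γ·B·N_γ·s_γ = 0.5 × 15.605 × 2.4 × 31.1 × 0.6 = 349.44 kPa
q_ult = 1371.5 + 1134.8 + 349.44 = 2855.8 kPa.
q_net = 2855.8 − 38.6 = 2817.2 kPa.
q_all(net) = 2817.2 / 3 = 939.06 kPa.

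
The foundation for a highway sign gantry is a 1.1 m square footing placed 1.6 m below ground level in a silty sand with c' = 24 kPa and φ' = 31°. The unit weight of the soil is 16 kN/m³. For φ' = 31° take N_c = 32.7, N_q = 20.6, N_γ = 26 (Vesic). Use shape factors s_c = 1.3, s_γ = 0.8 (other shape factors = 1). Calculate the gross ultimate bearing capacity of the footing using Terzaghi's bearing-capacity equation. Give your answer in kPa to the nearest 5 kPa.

q_ult ≈ 1730 kPa

Effective surcharge at the founding depth q = γ·D_f = 16 × 1.6 = 25.6 kPa.
q_ult = c·N_c·s_c + q·N_q + 0.5·γ·B·N_γ·s_γ
     = 24 × 32.7 × 1.3 + 25.6 × 20.6 + 0.5 × 16 × 1.1 × 26 × 0.8
     = 1020.2 + 527.36 + 183.04 = 1730.6 kPa.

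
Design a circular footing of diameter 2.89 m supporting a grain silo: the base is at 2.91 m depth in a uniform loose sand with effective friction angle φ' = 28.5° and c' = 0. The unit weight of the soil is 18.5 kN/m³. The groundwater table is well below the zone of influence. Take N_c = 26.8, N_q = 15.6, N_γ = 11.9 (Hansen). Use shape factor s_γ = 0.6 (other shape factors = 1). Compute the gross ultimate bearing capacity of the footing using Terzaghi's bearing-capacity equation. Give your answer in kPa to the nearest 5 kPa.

Effective surcharge at the founding depth q = γ·D_f = 18.5 × 2.91 = 53.835 kPa.
q_ult = q·N_q + 0.5·γ·B·N_γ·s_γ
     = 53.835 × 15.6 + 0.5 × 18.5 × 2.89 × 11.9 × 0.6
     = 839.83 + 190.87 = 1030.7 kPa.

q_ult ≈ 1030 kPa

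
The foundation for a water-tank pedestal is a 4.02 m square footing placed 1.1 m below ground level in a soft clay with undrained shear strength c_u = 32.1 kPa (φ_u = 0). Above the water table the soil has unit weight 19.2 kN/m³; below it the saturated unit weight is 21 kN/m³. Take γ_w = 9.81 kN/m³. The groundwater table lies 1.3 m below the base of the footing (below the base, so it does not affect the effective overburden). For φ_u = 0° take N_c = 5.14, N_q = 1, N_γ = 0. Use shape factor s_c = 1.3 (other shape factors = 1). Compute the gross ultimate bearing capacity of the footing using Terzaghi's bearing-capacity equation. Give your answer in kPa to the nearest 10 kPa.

Effective surcharge at the founding depth q = γ·D_f = 19.2 × 1.1 = 21.12 kPa.
q_ult = c·N_c·s_c + q·N_q
     = 32.1 × 5.14 × 1.3 + 21.12 × 1
     = 214.49 + 21.12 = 235.61 kPa.

q_ult ≈ 240 kPa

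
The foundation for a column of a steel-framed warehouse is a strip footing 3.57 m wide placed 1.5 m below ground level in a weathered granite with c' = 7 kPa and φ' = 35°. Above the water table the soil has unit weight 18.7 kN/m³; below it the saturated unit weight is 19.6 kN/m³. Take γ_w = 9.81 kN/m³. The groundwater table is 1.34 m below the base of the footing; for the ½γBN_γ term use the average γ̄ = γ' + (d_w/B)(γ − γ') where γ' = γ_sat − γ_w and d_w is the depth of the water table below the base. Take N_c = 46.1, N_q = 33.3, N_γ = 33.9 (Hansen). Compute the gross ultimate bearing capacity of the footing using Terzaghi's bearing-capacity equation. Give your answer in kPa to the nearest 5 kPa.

q_ult ≈ 2050 kPa

Effective surcharge at the founding depth q = γ·D_f = 18.7 × 1.5 = 28.05 kPa.
With d_w = 1.34 m < B, γ̄ = 9.79 + (1.34/3.57) × (18.7 − 9.79) = 13.134 kN/m³.
q_ult = c·N_c + q·N_q + 0.5·γ·B·N_γ
     = 7 × 46.1 + 28.05 × 33.3 + 0.5 × 13.134 × 3.57 × 33.9
     = 322.7 + 934.06 + 794.78 = 2051.5 kPa.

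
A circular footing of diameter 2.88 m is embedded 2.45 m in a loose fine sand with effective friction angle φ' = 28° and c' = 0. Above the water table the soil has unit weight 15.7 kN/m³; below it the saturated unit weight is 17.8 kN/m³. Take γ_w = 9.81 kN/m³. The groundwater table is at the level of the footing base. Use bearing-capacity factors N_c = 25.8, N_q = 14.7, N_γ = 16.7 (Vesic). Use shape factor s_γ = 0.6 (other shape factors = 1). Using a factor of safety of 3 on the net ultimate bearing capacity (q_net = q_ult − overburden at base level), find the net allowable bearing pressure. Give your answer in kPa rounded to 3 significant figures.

q_all(net) ≈ 214 kPa

q = γ·D_f = 15.7 × 2.45 = 38.465 kPa.
For the ½γBN_γ term take γ' = 17.8 − 9.81 = 7.99 kN/m³ (soil below base is submerged).
q·N_q = 38.465 × 14.7 = 565.44 kPa
0.5·γ·B·N_γ·s_γ = 0.5 × 7.99 × 2.88 × 16.7 × 0.6 = 115.29 kPa
q_ult = 565.44 + 115.29 = 680.72 kPa.
q_net = 680.72 − 38.465 = 642.26 kPa.
q_all(net) = 642.26 / 3 = 214.09 kPa.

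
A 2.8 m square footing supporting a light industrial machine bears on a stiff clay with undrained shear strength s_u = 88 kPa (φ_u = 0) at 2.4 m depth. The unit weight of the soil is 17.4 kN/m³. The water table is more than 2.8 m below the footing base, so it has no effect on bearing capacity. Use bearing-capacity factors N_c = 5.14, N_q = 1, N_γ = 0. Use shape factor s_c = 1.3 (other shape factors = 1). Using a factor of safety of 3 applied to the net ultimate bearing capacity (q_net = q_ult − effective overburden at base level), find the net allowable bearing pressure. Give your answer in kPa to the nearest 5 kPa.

Overburden at base level: q = 17.4 × 2.4 = 41.76 kPa.
Cohesion term c·N_c·s_c = 88 × 5.14 × 1.3 = 588.02 kPa; surcharge term q·N_q = 41.76 × 1 = 41.76 kPa.
q_ult = 588.02 + 41.76 = 629.78 kPa.
Net ultimate: q_net = 629.78 − 41.76 = 588.02 kPa.
q_all(net) = 588.02 / 3 = 196.01 kPa.

q_all(net) ≈ 195 kPa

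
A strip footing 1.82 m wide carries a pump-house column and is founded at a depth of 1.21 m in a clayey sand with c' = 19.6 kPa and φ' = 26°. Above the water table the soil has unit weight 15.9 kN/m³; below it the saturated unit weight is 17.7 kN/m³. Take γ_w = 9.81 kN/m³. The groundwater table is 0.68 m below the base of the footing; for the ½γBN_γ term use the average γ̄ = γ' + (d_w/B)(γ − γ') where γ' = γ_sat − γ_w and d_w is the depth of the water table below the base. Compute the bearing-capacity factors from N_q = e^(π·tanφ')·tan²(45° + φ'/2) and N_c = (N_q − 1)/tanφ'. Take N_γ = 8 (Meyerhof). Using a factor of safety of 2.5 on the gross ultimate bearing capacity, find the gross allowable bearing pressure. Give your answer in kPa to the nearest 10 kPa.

N_q = e^(π·tan26°)·tan²(58°) = 11.85; N_c = (N_q − 1)/tanφ' = 22.25.
Overburden at base level: q = 15.9 × 1.21 = 19.239 kPa.
The water table is 0.68 m below the base (< B = 1.82 m), so the ½γBN_γ term uses γ̄ = γ' + (d_w/B)(γ − γ') = 7.89 + (0.68/1.82)(15.9 − 7.89) = 10.883 kN/m³.
Cohesion term c·N_c = 19.6 × 22.254 = 436.19 kPa; surcharge term q·N_q = 19.239 × 11.854 = 228.06 kPa; self-weight term 0.5·γ·B·N_γ = 0.5 × 10.883 × 1.82 × 8 = 79.226 kPa.
q_ult = 436.19 + 228.06 + 79.226 = 743.48 kPa.
q_all = 743.48 / 2.5 = 297.39 kPa.

q_all ≈ 300 kPa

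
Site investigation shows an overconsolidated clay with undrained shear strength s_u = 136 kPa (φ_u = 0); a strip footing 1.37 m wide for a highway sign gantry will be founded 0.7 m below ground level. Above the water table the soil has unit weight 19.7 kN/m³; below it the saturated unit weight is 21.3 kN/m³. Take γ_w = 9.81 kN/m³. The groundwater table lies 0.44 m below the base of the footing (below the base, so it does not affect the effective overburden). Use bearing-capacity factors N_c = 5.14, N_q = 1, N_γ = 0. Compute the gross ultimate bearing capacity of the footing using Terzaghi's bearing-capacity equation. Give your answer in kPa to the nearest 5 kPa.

Overburden at base level: q = 19.7 × 0.7 = 13.79 kPa.
Cohesion term c·N_c = 136 × 5.14 = 699.04 kPa; surcharge term q·N_q = 13.79 × 1 = 13.79 kPa.
q_ult = 699.04 + 13.79 = 712.83 kPa.

q_ult ≈ 715 kPa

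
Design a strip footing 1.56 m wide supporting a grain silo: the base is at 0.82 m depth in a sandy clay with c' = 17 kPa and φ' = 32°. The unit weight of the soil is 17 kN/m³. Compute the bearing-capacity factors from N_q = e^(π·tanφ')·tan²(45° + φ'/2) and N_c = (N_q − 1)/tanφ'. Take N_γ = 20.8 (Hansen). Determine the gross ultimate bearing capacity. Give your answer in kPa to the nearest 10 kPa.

tan32° = 0.6249, so N_q = e^(π×0.6249)·tan²(61°) = 7.121 × 3.255 = 23.18.
N_c = (23.18 − 1)/tan32° = 35.49.
Effective surcharge at the founding depth q = γ·D_f = 17 × 0.82 = 13.94 kPa.
q_ult = c·N_c + q·N_q + 0.5·γ·B·N_γ
     = 17 × 35.49 + 13.94 × 23.177 + 0.5 × 17 × 1.56 × 20.8
     = 603.33 + 323.08 + 275.81 = 1202.2 kPa.

q_ult ≈ 1200 kPa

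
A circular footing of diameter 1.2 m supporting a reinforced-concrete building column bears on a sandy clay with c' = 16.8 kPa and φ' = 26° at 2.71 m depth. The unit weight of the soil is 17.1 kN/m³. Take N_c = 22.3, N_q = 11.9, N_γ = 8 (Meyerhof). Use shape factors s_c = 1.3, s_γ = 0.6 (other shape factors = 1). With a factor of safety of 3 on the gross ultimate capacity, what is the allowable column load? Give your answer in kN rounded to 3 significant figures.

P_all ≈ 410 kN

q = γ·D_f = 17.1 × 2.71 = 46.341 kPa.
c·N_c·s_c = 16.8 × 22.3 × 1.3 = 487.03 kPa
q·N_q = 46.341 × 11.9 = 551.46 kPa
0.5·γ·B·N_γ·s_γ = 0.5 × 17.1 × 1.2 × 8 × 0.6 = 49.248 kPa
q_ult = 487.03 + 551.46 + 49.248 = 1087.7 kPa.
Gross allowable pressure q_all = 1087.7 / 3 = 362.58 kPa.
Footing area = 1.131 m², so allowable column load = 362.58 × 1.131 = 410.08 kN.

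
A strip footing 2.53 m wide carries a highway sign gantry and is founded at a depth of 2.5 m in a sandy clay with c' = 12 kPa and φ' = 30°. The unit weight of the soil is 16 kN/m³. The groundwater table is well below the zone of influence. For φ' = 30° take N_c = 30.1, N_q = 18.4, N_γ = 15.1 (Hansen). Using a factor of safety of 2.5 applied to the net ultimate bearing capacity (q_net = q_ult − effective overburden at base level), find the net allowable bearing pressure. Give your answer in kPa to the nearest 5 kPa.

Effective surcharge at the founding depth q = γ·D_f = 16 × 2.5 = 40 kPa.
q_ult = c·N_c + q·N_q + 0.5·γ·B·N_γ
     = 12 × 30.1 + 40 × 18.4 + 0.5 × 16 × 2.53 × 15.1
     = 361.2 + 736 + 305.62 = 1402.8 kPa.
Net ultimate: q_net = 1402.8 − 40 = 1362.8 kPa.
q_all(net) = 1362.8 / 2.5 = 545.13 kPa.

q_all(net) ≈ 545 kPa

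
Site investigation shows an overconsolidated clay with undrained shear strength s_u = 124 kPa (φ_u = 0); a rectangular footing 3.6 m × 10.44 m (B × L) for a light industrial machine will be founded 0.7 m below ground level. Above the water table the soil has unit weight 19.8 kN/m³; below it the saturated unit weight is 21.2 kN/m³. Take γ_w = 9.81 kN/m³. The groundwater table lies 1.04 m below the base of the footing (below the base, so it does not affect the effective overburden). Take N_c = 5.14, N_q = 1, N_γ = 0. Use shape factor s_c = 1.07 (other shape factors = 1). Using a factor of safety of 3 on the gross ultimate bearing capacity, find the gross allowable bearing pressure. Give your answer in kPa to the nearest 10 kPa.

q_all ≈ 230 kPa

Effective surcharge at the founding depth q = γ·D_f = 19.8 × 0.7 = 13.86 kPa.
q_ult = c·N_c·s_c + q·N_q
     = 124 × 5.14 × 1.07 + 13.86 × 1
     = 681.98 + 13.86 = 695.84 kPa.
q_all = 695.84 / 3 = 231.95 kPa.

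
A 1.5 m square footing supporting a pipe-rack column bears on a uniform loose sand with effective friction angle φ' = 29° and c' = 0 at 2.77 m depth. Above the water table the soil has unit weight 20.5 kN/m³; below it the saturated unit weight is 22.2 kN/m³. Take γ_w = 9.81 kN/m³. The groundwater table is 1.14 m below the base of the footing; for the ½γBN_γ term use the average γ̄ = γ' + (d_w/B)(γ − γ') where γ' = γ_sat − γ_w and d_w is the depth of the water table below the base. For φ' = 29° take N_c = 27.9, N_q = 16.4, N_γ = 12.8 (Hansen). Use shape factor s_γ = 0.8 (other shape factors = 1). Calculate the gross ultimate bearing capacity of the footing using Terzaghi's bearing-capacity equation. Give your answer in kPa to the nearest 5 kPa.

q_ult ≈ 1075 kPa

Effective surcharge at the founding depth q = γ·D_f = 20.5 × 2.77 = 56.785 kPa.
With d_w = 1.14 m < B, γ̄ = 12.39 + (1.14/1.5) × (20.5 − 12.39) = 18.554 kN/m³.
q_ult = q·N_q + 0.5·γ·B·N_γ·s_γ
     = 56.785 × 16.4 + 0.5 × 18.554 × 1.5 × 12.8 × 0.8
     = 931.27 + 142.49 = 1073.8 kPa.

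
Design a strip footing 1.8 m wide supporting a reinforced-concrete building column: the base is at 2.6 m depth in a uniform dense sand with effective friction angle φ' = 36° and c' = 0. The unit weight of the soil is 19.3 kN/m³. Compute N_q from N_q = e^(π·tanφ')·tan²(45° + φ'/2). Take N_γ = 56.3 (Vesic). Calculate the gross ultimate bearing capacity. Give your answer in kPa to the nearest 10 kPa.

q_ult ≈ 2870 kPa

tan36° = 0.7265, so N_q = e^(π×0.7265)·tan²(63°) = 9.801 × 3.852 = 37.75.
Effective surcharge at the founding depth q = γ·D_f = 19.3 × 2.6 = 50.18 kPa.
q_ult = q·N_q + 0.5·γ·B·N_γ
     = 50.18 × 37.752 + 0.5 × 19.3 × 1.8 × 56.3
     = 1894.4 + 977.93 = 2872.4 kPa.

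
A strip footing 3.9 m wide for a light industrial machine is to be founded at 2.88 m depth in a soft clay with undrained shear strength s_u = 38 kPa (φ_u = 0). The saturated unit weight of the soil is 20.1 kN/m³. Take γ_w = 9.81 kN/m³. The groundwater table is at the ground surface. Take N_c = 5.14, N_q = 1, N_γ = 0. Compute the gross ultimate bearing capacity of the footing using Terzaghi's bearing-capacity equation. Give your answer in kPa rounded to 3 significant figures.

q_ult ≈ 225 kPa

With the water table at the surface the whole profile is submerged: γ' = 20.1 − 9.81 = 10.29 kN/m³, so q = γ'·D_f = 29.635 kPa.
q_ult = c·N_c + q·N_q
     = 38 × 5.14 + 29.635 × 1
     = 195.32 + 29.635 = 224.96 kPa.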